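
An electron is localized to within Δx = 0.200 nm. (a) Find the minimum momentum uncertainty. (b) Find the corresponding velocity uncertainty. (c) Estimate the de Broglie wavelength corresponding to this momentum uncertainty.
(a) Δp_min = 2.636 × 10^-25 kg·m/s
(b) Δv_min = 289.419 km/s
(c) λ_dB = 2.513 nm

Step-by-step:

(a) From the uncertainty principle:
Δp_min = ℏ/(2Δx) = (1.055e-34 J·s)/(2 × 2.000e-10 m) = 2.636e-25 kg·m/s

(b) The velocity uncertainty:
Δv = Δp/m = (2.636e-25 kg·m/s)/(9.109e-31 kg) = 2.894e+05 m/s = 289.419 km/s

(c) The de Broglie wavelength for this momentum:
λ = h/p = (6.626e-34 J·s)/(2.636e-25 kg·m/s) = 2.513e-09 m = 2.513 nm

Note: The de Broglie wavelength is comparable to the localization size, as expected from wave-particle duality.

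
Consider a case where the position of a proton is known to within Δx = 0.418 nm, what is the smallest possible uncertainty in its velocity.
75.417 m/s

Using the Heisenberg uncertainty principle and Δp = mΔv:
ΔxΔp ≥ ℏ/2
Δx(mΔv) ≥ ℏ/2

The minimum uncertainty in velocity is:
Δv_min = ℏ/(2mΔx)
Δv_min = (1.055e-34 J·s) / (2 × 1.673e-27 kg × 4.180e-10 m)
Δv_min = 7.542e+01 m/s = 75.417 m/s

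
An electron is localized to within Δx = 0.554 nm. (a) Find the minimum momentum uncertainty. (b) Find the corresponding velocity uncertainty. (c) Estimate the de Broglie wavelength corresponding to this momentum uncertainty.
(a) Δp_min = 9.518 × 10^-26 kg·m/s
(b) Δv_min = 104.483 km/s
(c) λ_dB = 6.962 nm

Step-by-step:

(a) From the uncertainty principle:
Δp_min = ℏ/(2Δx) = (1.055e-34 J·s)/(2 × 5.540e-10 m) = 9.518e-26 kg·m/s

(b) The velocity uncertainty:
Δv = Δp/m = (9.518e-26 kg·m/s)/(9.109e-31 kg) = 1.045e+05 m/s = 104.483 km/s

(c) The de Broglie wavelength for this momentum:
λ = h/p = (6.626e-34 J·s)/(9.518e-26 kg·m/s) = 6.962e-09 m = 6.962 nm

Note: The de Broglie wavelength is comparable to the localization size, as expected from wave-particle duality.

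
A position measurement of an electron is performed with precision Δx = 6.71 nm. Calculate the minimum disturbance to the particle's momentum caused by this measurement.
7.858 × 10^-27 kg·m/s

The uncertainty principle implies that measuring position disturbs momentum:
ΔxΔp ≥ ℏ/2

When we measure position with precision Δx, we necessarily introduce a momentum uncertainty:
Δp ≥ ℏ/(2Δx)
Δp_min = (1.055e-34 J·s) / (2 × 6.710e-09 m)
Δp_min = 7.858e-27 kg·m/s

The more precisely we measure position, the greater the momentum disturbance.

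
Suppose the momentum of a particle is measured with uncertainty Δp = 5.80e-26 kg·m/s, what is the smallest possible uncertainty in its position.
909.114 pm

Using the Heisenberg uncertainty principle:
ΔxΔp ≥ ℏ/2

The minimum uncertainty in position is:
Δx_min = ℏ/(2Δp)
Δx_min = (1.055e-34 J·s) / (2 × 5.800e-26 kg·m/s)
Δx_min = 9.091e-10 m = 909.114 pm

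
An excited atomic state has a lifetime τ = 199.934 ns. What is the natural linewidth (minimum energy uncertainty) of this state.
1.646 neV

Using the energy-time uncertainty principle:
ΔEΔt ≥ ℏ/2

The lifetime τ represents the time uncertainty Δt.
The natural linewidth (minimum energy uncertainty) is:

ΔE = ℏ/(2τ)
ΔE = (1.055e-34 J·s) / (2 × 1.999e-07 s)
ΔE = 2.637e-28 J = 1.646 neV

This natural linewidth limits the precision of spectroscopic measurements.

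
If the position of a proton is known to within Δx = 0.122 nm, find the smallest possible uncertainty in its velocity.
258.398 m/s

Using the Heisenberg uncertainty principle and Δp = mΔv:
ΔxΔp ≥ ℏ/2
Δx(mΔv) ≥ ℏ/2

The minimum uncertainty in velocity is:
Δv_min = ℏ/(2mΔx)
Δv_min = (1.055e-34 J·s) / (2 × 1.673e-27 kg × 1.220e-10 m)
Δv_min = 2.584e+02 m/s = 258.398 m/s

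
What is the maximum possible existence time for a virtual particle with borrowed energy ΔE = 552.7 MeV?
5.955 × 10^-25 s

Using the energy-time uncertainty principle:
ΔEΔt ≥ ℏ/2

For a virtual particle borrowing energy ΔE, the maximum lifetime is:
Δt_max = ℏ/(2ΔE)

Converting energy:
ΔE = 552.7 MeV = 8.855e-11 J

Δt_max = (1.055e-34 J·s) / (2 × 8.855e-11 J)
Δt_max = 5.955e-25 s = 5.955 × 10^-25 s

Virtual particles with higher borrowed energy exist for shorter times.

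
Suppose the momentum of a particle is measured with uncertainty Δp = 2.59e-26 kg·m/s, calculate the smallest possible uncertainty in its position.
2.036 nm

Using the Heisenberg uncertainty principle:
ΔxΔp ≥ ℏ/2

The minimum uncertainty in position is:
Δx_min = ℏ/(2Δp)
Δx_min = (1.055e-34 J·s) / (2 × 2.590e-26 kg·m/s)
Δx_min = 2.036e-09 m = 2.036 nm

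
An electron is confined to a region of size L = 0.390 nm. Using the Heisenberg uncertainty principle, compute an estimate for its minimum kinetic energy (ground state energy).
62.623 meV

Using the uncertainty principle to estimate ground state energy:

1. The position uncertainty is approximately the confinement size:
   Δx ≈ L = 3.900e-10 m

2. From ΔxΔp ≥ ℏ/2, the minimum momentum uncertainty is:
   Δp ≈ ℏ/(2L) = 1.352e-25 kg·m/s

3. The kinetic energy is approximately:
   KE ≈ (Δp)²/(2m) = (1.352e-25)²/(2 × 9.109e-31 kg)
   KE ≈ 1.003e-20 J = 62.623 meV

This is an order-of-magnitude estimate of the ground state energy.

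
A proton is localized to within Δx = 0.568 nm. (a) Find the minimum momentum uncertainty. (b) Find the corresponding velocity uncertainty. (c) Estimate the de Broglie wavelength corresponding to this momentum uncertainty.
(a) Δp_min = 9.283 × 10^-26 kg·m/s
(b) Δv_min = 55.501 m/s
(c) λ_dB = 7.138 nm

Step-by-step:

(a) From the uncertainty principle:
Δp_min = ℏ/(2Δx) = (1.055e-34 J·s)/(2 × 5.680e-10 m) = 9.283e-26 kg·m/s

(b) The velocity uncertainty:
Δv = Δp/m = (9.283e-26 kg·m/s)/(1.673e-27 kg) = 5.550e+01 m/s = 55.501 m/s

(c) The de Broglie wavelength for this momentum:
λ = h/p = (6.626e-34 J·s)/(9.283e-26 kg·m/s) = 7.138e-09 m = 7.138 nm

Note: The de Broglie wavelength is comparable to the localization size, as expected from wave-particle duality.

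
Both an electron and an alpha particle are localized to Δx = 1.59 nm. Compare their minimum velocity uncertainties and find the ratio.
The electron has the larger minimum velocity uncertainty, by a ratio of 7294.3.

For both particles, Δp_min = ℏ/(2Δx) = 3.316e-26 kg·m/s (same for both).

The velocity uncertainty is Δv = Δp/m:
- electron: Δv = 3.316e-26 / 9.109e-31 = 3.640e+04 m/s = 36.405 km/s
- alpha particle: Δv = 3.316e-26 / 6.645e-27 = 4.991e+00 m/s = 4.991 m/s

Ratio: 3.640e+04 / 4.991e+00 = 7294.3

The lighter particle has larger velocity uncertainty because Δv ∝ 1/m.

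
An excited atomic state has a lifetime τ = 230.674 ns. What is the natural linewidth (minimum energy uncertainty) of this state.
1.427 neV

Using the energy-time uncertainty principle:
ΔEΔt ≥ ℏ/2

The lifetime τ represents the time uncertainty Δt.
The natural linewidth (minimum energy uncertainty) is:

ΔE = ℏ/(2τ)
ΔE = (1.055e-34 J·s) / (2 × 2.307e-07 s)
ΔE = 2.286e-28 J = 1.427 neV

This natural linewidth limits the precision of spectroscopic measurements.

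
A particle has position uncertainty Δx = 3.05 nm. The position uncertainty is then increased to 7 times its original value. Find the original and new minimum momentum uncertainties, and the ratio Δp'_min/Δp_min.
Original Δp_min = 1.729 × 10^-26 kg·m/s; new Δp'_min = 2.470 × 10^-27 kg·m/s; ratio Δp'_min/Δp_min = 1/7.

From the uncertainty principle ΔxΔp ≥ ℏ/2, the minimum momentum uncertainty is Δp_min = ℏ/(2Δx).

Original (Δx = 3.05 nm = 3.050e-09 m):
Δp_min = (1.055e-34 J·s)/(2 × 3.050e-09 m) = 1.729e-26 kg·m/s

When Δx → 7Δx:
Δp'_min = ℏ/(2 × 7Δx) = (1/7) × ℏ/(2Δx) = (1/7) × Δp_min
Δp'_min = 1/7 × 1.729e-26 kg·m/s = 2.470e-27 kg·m/s

Since Δp_min ∝ 1/Δx, when Δx is increased to 7 times its original value, Δp_min decreases to 1/7 of its original value.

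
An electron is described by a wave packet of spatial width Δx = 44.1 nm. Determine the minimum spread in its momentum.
1.196 × 10^-27 kg·m/s

For a wave packet, the spatial width Δx and momentum spread Δp are related by the uncertainty principle:
ΔxΔp ≥ ℏ/2

The minimum momentum spread is:
Δp_min = ℏ/(2Δx)
Δp_min = (1.055e-34 J·s) / (2 × 4.410e-08 m)
Δp_min = 1.196e-27 kg·m/s

A wave packet cannot have both a well-defined position and well-defined momentum.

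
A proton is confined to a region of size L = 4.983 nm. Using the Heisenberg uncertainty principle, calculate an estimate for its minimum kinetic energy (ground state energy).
208.916 neV

Using the uncertainty principle to estimate ground state energy:

1. The position uncertainty is approximately the confinement size:
   Δx ≈ L = 4.983e-09 m

2. From ΔxΔp ≥ ℏ/2, the minimum momentum uncertainty is:
   Δp ≈ ℏ/(2L) = 1.058e-26 kg·m/s

3. The kinetic energy is approximately:
   KE ≈ (Δp)²/(2m) = (1.058e-26)²/(2 × 1.673e-27 kg)
   KE ≈ 3.347e-26 J = 208.916 neV

This is an order-of-magnitude estimate of the ground state energy.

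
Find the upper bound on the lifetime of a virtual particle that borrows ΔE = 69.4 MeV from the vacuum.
4.742 ys

Using the energy-time uncertainty principle:
ΔEΔt ≥ ℏ/2

For a virtual particle borrowing energy ΔE, the maximum lifetime is:
Δt_max = ℏ/(2ΔE)

Converting energy:
ΔE = 69.4 MeV = 1.112e-11 J

Δt_max = (1.055e-34 J·s) / (2 × 1.112e-11 J)
Δt_max = 4.742e-24 s = 4.742 ys

Virtual particles with higher borrowed energy exist for shorter times.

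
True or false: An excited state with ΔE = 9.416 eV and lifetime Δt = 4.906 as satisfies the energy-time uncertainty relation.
No, it violates the uncertainty relation.

Calculate the product ΔEΔt:
ΔE = 9.416 eV = 1.509e-18 J
ΔEΔt = (1.509e-18 J) × (4.906e-18 s)
ΔEΔt = 7.401e-36 J·s

Compare to the minimum allowed value ℏ/2:
ℏ/2 = 5.273e-35 J·s

Since ΔEΔt = 7.401e-36 J·s < 5.273e-35 J·s = ℏ/2,
this violates the uncertainty relation.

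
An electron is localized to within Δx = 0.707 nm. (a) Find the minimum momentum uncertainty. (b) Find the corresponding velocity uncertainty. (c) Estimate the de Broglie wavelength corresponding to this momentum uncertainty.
(a) Δp_min = 7.458 × 10^-26 kg·m/s
(b) Δv_min = 81.872 km/s
(c) λ_dB = 8.884 nm

Step-by-step:

(a) From the uncertainty principle:
Δp_min = ℏ/(2Δx) = (1.055e-34 J·s)/(2 × 7.070e-10 m) = 7.458e-26 kg·m/s

(b) The velocity uncertainty:
Δv = Δp/m = (7.458e-26 kg·m/s)/(9.109e-31 kg) = 8.187e+04 m/s = 81.872 km/s

(c) The de Broglie wavelength for this momentum:
λ = h/p = (6.626e-34 J·s)/(7.458e-26 kg·m/s) = 8.884e-09 m = 8.884 nm

Note: The de Broglie wavelength is comparable to the localization size, as expected from wave-particle duality.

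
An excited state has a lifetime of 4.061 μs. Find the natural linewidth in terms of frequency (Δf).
19.596 kHz

Using the energy-time uncertainty principle and E = hf:
ΔEΔt ≥ ℏ/2
hΔf·Δt ≥ ℏ/2

The minimum frequency uncertainty is:
Δf = ℏ/(2hτ) = 1/(4πτ)
Δf = 1/(4π × 4.061e-06 s)
Δf = 1.960e+04 Hz = 19.596 kHz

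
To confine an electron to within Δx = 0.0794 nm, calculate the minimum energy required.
1.511 eV

Localizing a particle requires giving it sufficient momentum uncertainty:

1. From uncertainty principle: Δp ≥ ℏ/(2Δx)
   Δp_min = (1.055e-34 J·s) / (2 × 7.940e-11 m)
   Δp_min = 6.641e-25 kg·m/s

2. This momentum uncertainty corresponds to kinetic energy:
   KE ≈ (Δp)²/(2m) = (6.641e-25)²/(2 × 9.109e-31 kg)
   KE = 2.421e-19 J = 1.511 eV

Tighter localization requires more energy.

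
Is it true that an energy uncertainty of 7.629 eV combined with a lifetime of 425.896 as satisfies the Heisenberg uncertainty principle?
Yes, it satisfies the uncertainty relation.

Calculate the product ΔEΔt:
ΔE = 7.629 eV = 1.222e-18 J
ΔEΔt = (1.222e-18 J) × (4.259e-16 s)
ΔEΔt = 5.206e-34 J·s

Compare to the minimum allowed value ℏ/2:
ℏ/2 = 5.273e-35 J·s

Since ΔEΔt = 5.206e-34 J·s ≥ 5.273e-35 J·s = ℏ/2,
this satisfies the uncertainty relation.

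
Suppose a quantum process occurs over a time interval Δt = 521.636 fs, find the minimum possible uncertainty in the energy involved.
630.911 μeV

Using the energy-time uncertainty principle:
ΔEΔt ≥ ℏ/2

The minimum uncertainty in energy is:
ΔE_min = ℏ/(2Δt)
ΔE_min = (1.055e-34 J·s) / (2 × 5.216e-13 s)
ΔE_min = 1.011e-22 J = 630.911 μeV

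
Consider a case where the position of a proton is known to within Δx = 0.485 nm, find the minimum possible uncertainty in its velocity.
64.999 m/s

Using the Heisenberg uncertainty principle and Δp = mΔv:
ΔxΔp ≥ ℏ/2
Δx(mΔv) ≥ ℏ/2

The minimum uncertainty in velocity is:
Δv_min = ℏ/(2mΔx)
Δv_min = (1.055e-34 J·s) / (2 × 1.673e-27 kg × 4.850e-10 m)
Δv_min = 6.500e+01 m/s = 64.999 m/s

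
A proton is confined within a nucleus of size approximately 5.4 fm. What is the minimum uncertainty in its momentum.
9.765 × 10^-21 kg·m/s

Using the Heisenberg uncertainty principle:
ΔxΔp ≥ ℏ/2

With Δx ≈ L = 5.400e-15 m (the confinement size):
Δp_min = ℏ/(2Δx)
Δp_min = (1.055e-34 J·s) / (2 × 5.400e-15 m)
Δp_min = 9.765e-21 kg·m/s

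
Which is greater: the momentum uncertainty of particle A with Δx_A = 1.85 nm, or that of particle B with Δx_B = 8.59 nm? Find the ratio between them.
Particle A has the larger minimum momentum uncertainty, by a factor of 4.64.

For each particle, the minimum momentum uncertainty is Δp_min = ℏ/(2Δx):

Particle A: Δp_A = ℏ/(2×1.850e-09 m) = 2.850e-26 kg·m/s
Particle B: Δp_B = ℏ/(2×8.590e-09 m) = 6.138e-27 kg·m/s

Ratio: Δp_A/Δp_B = 4.64

Since Δp_min ∝ 1/Δx, the particle with smaller position uncertainty (A) has larger momentum uncertainty.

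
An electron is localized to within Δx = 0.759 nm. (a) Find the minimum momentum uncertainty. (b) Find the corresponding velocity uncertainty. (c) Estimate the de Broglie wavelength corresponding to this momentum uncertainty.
(a) Δp_min = 6.947 × 10^-26 kg·m/s
(b) Δv_min = 76.263 km/s
(c) λ_dB = 9.538 nm

Step-by-step:

(a) From the uncertainty principle:
Δp_min = ℏ/(2Δx) = (1.055e-34 J·s)/(2 × 7.590e-10 m) = 6.947e-26 kg·m/s

(b) The velocity uncertainty:
Δv = Δp/m = (6.947e-26 kg·m/s)/(9.109e-31 kg) = 7.626e+04 m/s = 76.263 km/s

(c) The de Broglie wavelength for this momentum:
λ = h/p = (6.626e-34 J·s)/(6.947e-26 kg·m/s) = 9.538e-09 m = 9.538 nm

Note: The de Broglie wavelength is comparable to the localization size, as expected from wave-particle duality.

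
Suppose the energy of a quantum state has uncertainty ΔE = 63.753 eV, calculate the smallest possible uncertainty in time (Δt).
5.162 as

Using the energy-time uncertainty principle:
ΔEΔt ≥ ℏ/2

The minimum uncertainty in time is:
Δt_min = ℏ/(2ΔE)
Δt_min = (1.055e-34 J·s) / (2 × 1.021e-17 J)
Δt_min = 5.162e-18 s = 5.162 as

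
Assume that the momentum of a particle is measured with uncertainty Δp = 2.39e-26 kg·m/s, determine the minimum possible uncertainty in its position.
2.206 nm

Using the Heisenberg uncertainty principle:
ΔxΔp ≥ ℏ/2

The minimum uncertainty in position is:
Δx_min = ℏ/(2Δp)
Δx_min = (1.055e-34 J·s) / (2 × 2.390e-26 kg·m/s)
Δx_min = 2.206e-09 m = 2.206 nm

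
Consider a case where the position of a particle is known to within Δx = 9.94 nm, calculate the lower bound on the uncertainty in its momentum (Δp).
5.305 × 10^-27 kg·m/s

Using the Heisenberg uncertainty principle:
ΔxΔp ≥ ℏ/2

The minimum uncertainty in momentum is:
Δp_min = ℏ/(2Δx)
Δp_min = (1.055e-34 J·s) / (2 × 9.940e-09 m)
Δp_min = 5.305e-27 kg·m/s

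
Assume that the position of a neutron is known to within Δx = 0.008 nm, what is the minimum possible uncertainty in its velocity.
3.935 km/s

Using the Heisenberg uncertainty principle and Δp = mΔv:
ΔxΔp ≥ ℏ/2
Δx(mΔv) ≥ ℏ/2

The minimum uncertainty in velocity is:
Δv_min = ℏ/(2mΔx)
Δv_min = (1.055e-34 J·s) / (2 × 1.675e-27 kg × 8.000e-12 m)
Δv_min = 3.935e+03 m/s = 3.935 km/s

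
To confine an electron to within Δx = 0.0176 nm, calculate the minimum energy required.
30.749 eV

Localizing a particle requires giving it sufficient momentum uncertainty:

1. From uncertainty principle: Δp ≥ ℏ/(2Δx)
   Δp_min = (1.055e-34 J·s) / (2 × 1.760e-11 m)
   Δp_min = 2.996e-24 kg·m/s

2. This momentum uncertainty corresponds to kinetic energy:
   KE ≈ (Δp)²/(2m) = (2.996e-24)²/(2 × 9.109e-31 kg)
   KE = 4.927e-18 J = 30.749 eV

Tighter localization requires more energy.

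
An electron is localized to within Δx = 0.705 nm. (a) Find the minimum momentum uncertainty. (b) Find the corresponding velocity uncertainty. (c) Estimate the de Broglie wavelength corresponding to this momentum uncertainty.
(a) Δp_min = 7.479 × 10^-26 kg·m/s
(b) Δv_min = 82.105 km/s
(c) λ_dB = 8.859 nm

Step-by-step:

(a) From the uncertainty principle:
Δp_min = ℏ/(2Δx) = (1.055e-34 J·s)/(2 × 7.050e-10 m) = 7.479e-26 kg·m/s

(b) The velocity uncertainty:
Δv = Δp/m = (7.479e-26 kg·m/s)/(9.109e-31 kg) = 8.210e+04 m/s = 82.105 km/s

(c) The de Broglie wavelength for this momentum:
λ = h/p = (6.626e-34 J·s)/(7.479e-26 kg·m/s) = 8.859e-09 m = 8.859 nm

Note: The de Broglie wavelength is comparable to the localization size, as expected from wave-particle duality.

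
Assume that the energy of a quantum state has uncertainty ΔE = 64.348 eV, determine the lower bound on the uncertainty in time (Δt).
5.114 as

Using the energy-time uncertainty principle:
ΔEΔt ≥ ℏ/2

The minimum uncertainty in time is:
Δt_min = ℏ/(2ΔE)
Δt_min = (1.055e-34 J·s) / (2 × 1.031e-17 J)
Δt_min = 5.114e-18 s = 5.114 as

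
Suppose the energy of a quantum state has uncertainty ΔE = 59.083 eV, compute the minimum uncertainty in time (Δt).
5.570 as

Using the energy-time uncertainty principle:
ΔEΔt ≥ ℏ/2

The minimum uncertainty in time is:
Δt_min = ℏ/(2ΔE)
Δt_min = (1.055e-34 J·s) / (2 × 9.466e-18 J)
Δt_min = 5.570e-18 s = 5.570 as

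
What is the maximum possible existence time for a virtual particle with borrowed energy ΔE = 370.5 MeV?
8.883 × 10^-25 s

Using the energy-time uncertainty principle:
ΔEΔt ≥ ℏ/2

For a virtual particle borrowing energy ΔE, the maximum lifetime is:
Δt_max = ℏ/(2ΔE)

Converting energy:
ΔE = 370.5 MeV = 5.936e-11 J

Δt_max = (1.055e-34 J·s) / (2 × 5.936e-11 J)
Δt_max = 8.883e-25 s = 8.883 × 10^-25 s

Virtual particles with higher borrowed energy exist for shorter times.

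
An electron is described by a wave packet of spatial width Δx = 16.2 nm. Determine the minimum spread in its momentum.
3.255 × 10^-27 kg·m/s

For a wave packet, the spatial width Δx and momentum spread Δp are related by the uncertainty principle:
ΔxΔp ≥ ℏ/2

The minimum momentum spread is:
Δp_min = ℏ/(2Δx)
Δp_min = (1.055e-34 J·s) / (2 × 1.620e-08 m)
Δp_min = 3.255e-27 kg·m/s

A wave packet cannot have both a well-defined position and well-defined momentum.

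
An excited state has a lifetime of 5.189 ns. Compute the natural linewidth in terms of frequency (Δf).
15.336 MHz

Using the energy-time uncertainty principle and E = hf:
ΔEΔt ≥ ℏ/2
hΔf·Δt ≥ ℏ/2

The minimum frequency uncertainty is:
Δf = ℏ/(2hτ) = 1/(4πτ)
Δf = 1/(4π × 5.189e-09 s)
Δf = 1.534e+07 Hz = 15.336 MHz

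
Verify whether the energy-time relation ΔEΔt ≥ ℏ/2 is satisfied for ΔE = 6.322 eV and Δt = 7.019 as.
No, it violates the uncertainty relation.

Calculate the product ΔEΔt:
ΔE = 6.322 eV = 1.013e-18 J
ΔEΔt = (1.013e-18 J) × (7.019e-18 s)
ΔEΔt = 7.110e-36 J·s

Compare to the minimum allowed value ℏ/2:
ℏ/2 = 5.273e-35 J·s

Since ΔEΔt = 7.110e-36 J·s < 5.273e-35 J·s = ℏ/2,
this violates the uncertainty relation.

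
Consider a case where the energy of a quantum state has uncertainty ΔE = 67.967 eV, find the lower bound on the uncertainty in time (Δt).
4.842 as

Using the energy-time uncertainty principle:
ΔEΔt ≥ ℏ/2

The minimum uncertainty in time is:
Δt_min = ℏ/(2ΔE)
Δt_min = (1.055e-34 J·s) / (2 × 1.089e-17 J)
Δt_min = 4.842e-18 s = 4.842 as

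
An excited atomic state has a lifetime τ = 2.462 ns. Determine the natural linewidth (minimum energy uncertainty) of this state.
133.674 neV

Using the energy-time uncertainty principle:
ΔEΔt ≥ ℏ/2

The lifetime τ represents the time uncertainty Δt.
The natural linewidth (minimum energy uncertainty) is:

ΔE = ℏ/(2τ)
ΔE = (1.055e-34 J·s) / (2 × 2.462e-09 s)
ΔE = 2.142e-26 J = 133.674 neV

This natural linewidth limits the precision of spectroscopic measurements.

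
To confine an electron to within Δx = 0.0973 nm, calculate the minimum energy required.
1.006 eV

Localizing a particle requires giving it sufficient momentum uncertainty:

1. From uncertainty principle: Δp ≥ ℏ/(2Δx)
   Δp_min = (1.055e-34 J·s) / (2 × 9.730e-11 m)
   Δp_min = 5.419e-25 kg·m/s

2. This momentum uncertainty corresponds to kinetic energy:
   KE ≈ (Δp)²/(2m) = (5.419e-25)²/(2 × 9.109e-31 kg)
   KE = 1.612e-19 J = 1.006 eV

Tighter localization requires more energy.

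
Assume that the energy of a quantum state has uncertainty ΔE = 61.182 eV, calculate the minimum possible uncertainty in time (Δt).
5.379 as

Using the energy-time uncertainty principle:
ΔEΔt ≥ ℏ/2

The minimum uncertainty in time is:
Δt_min = ℏ/(2ΔE)
Δt_min = (1.055e-34 J·s) / (2 × 9.802e-18 J)
Δt_min = 5.379e-18 s = 5.379 as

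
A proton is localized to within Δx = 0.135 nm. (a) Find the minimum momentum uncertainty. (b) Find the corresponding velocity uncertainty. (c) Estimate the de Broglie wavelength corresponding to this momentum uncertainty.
(a) Δp_min = 3.906 × 10^-25 kg·m/s
(b) Δv_min = 233.515 m/s
(c) λ_dB = 1.696 nm

Step-by-step:

(a) From the uncertainty principle:
Δp_min = ℏ/(2Δx) = (1.055e-34 J·s)/(2 × 1.350e-10 m) = 3.906e-25 kg·m/s

(b) The velocity uncertainty:
Δv = Δp/m = (3.906e-25 kg·m/s)/(1.673e-27 kg) = 2.335e+02 m/s = 233.515 m/s

(c) The de Broglie wavelength for this momentum:
λ = h/p = (6.626e-34 J·s)/(3.906e-25 kg·m/s) = 1.696e-09 m = 1.696 nm

Note: The de Broglie wavelength is comparable to the localization size, as expected from wave-particle duality.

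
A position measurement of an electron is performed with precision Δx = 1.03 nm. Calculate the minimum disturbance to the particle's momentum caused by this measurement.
5.119 × 10^-26 kg·m/s

The uncertainty principle implies that measuring position disturbs momentum:
ΔxΔp ≥ ℏ/2

When we measure position with precision Δx, we necessarily introduce a momentum uncertainty:
Δp ≥ ℏ/(2Δx)
Δp_min = (1.055e-34 J·s) / (2 × 1.030e-09 m)
Δp_min = 5.119e-26 kg·m/s

The more precisely we measure position, the greater the momentum disturbance.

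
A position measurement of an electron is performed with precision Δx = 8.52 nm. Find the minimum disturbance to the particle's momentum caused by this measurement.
6.189 × 10^-27 kg·m/s

The uncertainty principle implies that measuring position disturbs momentum:
ΔxΔp ≥ ℏ/2

When we measure position with precision Δx, we necessarily introduce a momentum uncertainty:
Δp ≥ ℏ/(2Δx)
Δp_min = (1.055e-34 J·s) / (2 × 8.520e-09 m)
Δp_min = 6.189e-27 kg·m/s

The more precisely we measure position, the greater the momentum disturbance.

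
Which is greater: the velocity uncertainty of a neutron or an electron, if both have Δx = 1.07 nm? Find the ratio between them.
The electron has the larger minimum velocity uncertainty, by a ratio of 1838.7.

For both particles, Δp_min = ℏ/(2Δx) = 4.928e-26 kg·m/s (same for both).

The velocity uncertainty is Δv = Δp/m:
- neutron: Δv = 4.928e-26 / 1.675e-27 = 2.942e+01 m/s = 29.422 m/s
- electron: Δv = 4.928e-26 / 9.109e-31 = 5.410e+04 m/s = 54.097 km/s

Ratio: 5.410e+04 / 2.942e+01 = 1838.7

The lighter particle has larger velocity uncertainty because Δv ∝ 1/m.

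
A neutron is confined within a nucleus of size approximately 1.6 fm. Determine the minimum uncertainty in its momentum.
3.296 × 10^-20 kg·m/s

Using the Heisenberg uncertainty principle:
ΔxΔp ≥ ℏ/2

With Δx ≈ L = 1.600e-15 m (the confinement size):
Δp_min = ℏ/(2Δx)
Δp_min = (1.055e-34 J·s) / (2 × 1.600e-15 m)
Δp_min = 3.296e-20 kg·m/s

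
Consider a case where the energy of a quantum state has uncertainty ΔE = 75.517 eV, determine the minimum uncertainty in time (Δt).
4.358 as

Using the energy-time uncertainty principle:
ΔEΔt ≥ ℏ/2

The minimum uncertainty in time is:
Δt_min = ℏ/(2ΔE)
Δt_min = (1.055e-34 J·s) / (2 × 1.210e-17 J)
Δt_min = 4.358e-18 s = 4.358 as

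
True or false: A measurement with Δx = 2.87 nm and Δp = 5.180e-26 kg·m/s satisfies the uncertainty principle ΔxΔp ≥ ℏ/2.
Yes, it satisfies the uncertainty principle.

Calculate the product ΔxΔp:
ΔxΔp = (2.870e-09 m) × (5.180e-26 kg·m/s)
ΔxΔp = 1.487e-34 J·s

Compare to the minimum allowed value ℏ/2:
ℏ/2 = 5.273e-35 J·s

Since ΔxΔp = 1.487e-34 J·s ≥ 5.273e-35 J·s = ℏ/2,
the measurement satisfies the uncertainty principle.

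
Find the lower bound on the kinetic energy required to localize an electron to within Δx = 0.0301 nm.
10.513 eV

Localizing a particle requires giving it sufficient momentum uncertainty:

1. From uncertainty principle: Δp ≥ ℏ/(2Δx)
   Δp_min = (1.055e-34 J·s) / (2 × 3.010e-11 m)
   Δp_min = 1.752e-24 kg·m/s

2. This momentum uncertainty corresponds to kinetic energy:
   KE ≈ (Δp)²/(2m) = (1.752e-24)²/(2 × 9.109e-31 kg)
   KE = 1.684e-18 J = 10.513 eV

Tighter localization requires more energy.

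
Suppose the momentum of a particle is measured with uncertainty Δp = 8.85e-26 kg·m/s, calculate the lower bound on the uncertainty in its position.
595.803 pm

Using the Heisenberg uncertainty principle:
ΔxΔp ≥ ℏ/2

The minimum uncertainty in position is:
Δx_min = ℏ/(2Δp)
Δx_min = (1.055e-34 J·s) / (2 × 8.850e-26 kg·m/s)
Δx_min = 5.958e-10 m = 595.803 pm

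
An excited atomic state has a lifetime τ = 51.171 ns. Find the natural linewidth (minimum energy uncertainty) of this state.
6.431 neV

Using the energy-time uncertainty principle:
ΔEΔt ≥ ℏ/2

The lifetime τ represents the time uncertainty Δt.
The natural linewidth (minimum energy uncertainty) is:

ΔE = ℏ/(2τ)
ΔE = (1.055e-34 J·s) / (2 × 5.117e-08 s)
ΔE = 1.030e-27 J = 6.431 neV

This natural linewidth limits the precision of spectroscopic measurements.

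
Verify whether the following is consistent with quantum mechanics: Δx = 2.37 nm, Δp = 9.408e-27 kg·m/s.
No, it violates the uncertainty principle (impossible measurement).

Calculate the product ΔxΔp:
ΔxΔp = (2.370e-09 m) × (9.408e-27 kg·m/s)
ΔxΔp = 2.230e-35 J·s

Compare to the minimum allowed value ℏ/2:
ℏ/2 = 5.273e-35 J·s

Since ΔxΔp = 2.230e-35 J·s < 5.273e-35 J·s = ℏ/2,
the measurement violates the uncertainty principle.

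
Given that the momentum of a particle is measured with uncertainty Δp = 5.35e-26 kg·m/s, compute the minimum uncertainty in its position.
985.581 pm

Using the Heisenberg uncertainty principle:
ΔxΔp ≥ ℏ/2

The minimum uncertainty in position is:
Δx_min = ℏ/(2Δp)
Δx_min = (1.055e-34 J·s) / (2 × 5.350e-26 kg·m/s)
Δx_min = 9.856e-10 m = 985.581 pm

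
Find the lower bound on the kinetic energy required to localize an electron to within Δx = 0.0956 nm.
1.042 eV

Localizing a particle requires giving it sufficient momentum uncertainty:

1. From uncertainty principle: Δp ≥ ℏ/(2Δx)
   Δp_min = (1.055e-34 J·s) / (2 × 9.560e-11 m)
   Δp_min = 5.516e-25 kg·m/s

2. This momentum uncertainty corresponds to kinetic energy:
   KE ≈ (Δp)²/(2m) = (5.516e-25)²/(2 × 9.109e-31 kg)
   KE = 1.670e-19 J = 1.042 eV

Tighter localization requires more energy.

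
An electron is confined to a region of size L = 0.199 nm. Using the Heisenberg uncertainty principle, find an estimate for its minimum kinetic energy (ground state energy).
240.523 meV

Using the uncertainty principle to estimate ground state energy:

1. The position uncertainty is approximately the confinement size:
   Δx ≈ L = 1.990e-10 m

2. From ΔxΔp ≥ ℏ/2, the minimum momentum uncertainty is:
   Δp ≈ ℏ/(2L) = 2.650e-25 kg·m/s

3. The kinetic energy is approximately:
   KE ≈ (Δp)²/(2m) = (2.650e-25)²/(2 × 9.109e-31 kg)
   KE ≈ 3.854e-20 J = 240.523 meV

This is an order-of-magnitude estimate of the ground state energy.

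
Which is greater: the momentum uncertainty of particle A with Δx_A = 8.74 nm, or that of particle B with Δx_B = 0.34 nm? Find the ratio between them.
Particle B has the larger minimum momentum uncertainty, by a factor of 25.71.

For each particle, the minimum momentum uncertainty is Δp_min = ℏ/(2Δx):

Particle A: Δp_A = ℏ/(2×8.740e-09 m) = 6.033e-27 kg·m/s
Particle B: Δp_B = ℏ/(2×3.400e-10 m) = 1.551e-25 kg·m/s

Ratio: Δp_B/Δp_A = 25.71

Since Δp_min ∝ 1/Δx, the particle with smaller position uncertainty (B) has larger momentum uncertainty.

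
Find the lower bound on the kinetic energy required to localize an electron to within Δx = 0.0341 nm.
8.191 eV

Localizing a particle requires giving it sufficient momentum uncertainty:

1. From uncertainty principle: Δp ≥ ℏ/(2Δx)
   Δp_min = (1.055e-34 J·s) / (2 × 3.410e-11 m)
   Δp_min = 1.546e-24 kg·m/s

2. This momentum uncertainty corresponds to kinetic energy:
   KE ≈ (Δp)²/(2m) = (1.546e-24)²/(2 × 9.109e-31 kg)
   KE = 1.312e-18 J = 8.191 eV

Tighter localization requires more energy.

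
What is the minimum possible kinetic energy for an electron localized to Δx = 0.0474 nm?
4.239 eV

Localizing a particle requires giving it sufficient momentum uncertainty:

1. From uncertainty principle: Δp ≥ ℏ/(2Δx)
   Δp_min = (1.055e-34 J·s) / (2 × 4.740e-11 m)
   Δp_min = 1.112e-24 kg·m/s

2. This momentum uncertainty corresponds to kinetic energy:
   KE ≈ (Δp)²/(2m) = (1.112e-24)²/(2 × 9.109e-31 kg)
   KE = 6.792e-19 J = 4.239 eV

Tighter localization requires more energy.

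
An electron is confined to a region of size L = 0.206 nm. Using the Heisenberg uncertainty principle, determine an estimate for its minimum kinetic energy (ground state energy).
224.455 meV

Using the uncertainty principle to estimate ground state energy:

1. The position uncertainty is approximately the confinement size:
   Δx ≈ L = 2.060e-10 m

2. From ΔxΔp ≥ ℏ/2, the minimum momentum uncertainty is:
   Δp ≈ ℏ/(2L) = 2.560e-25 kg·m/s

3. The kinetic energy is approximately:
   KE ≈ (Δp)²/(2m) = (2.560e-25)²/(2 × 9.109e-31 kg)
   KE ≈ 3.596e-20 J = 224.455 meV

This is an order-of-magnitude estimate of the ground state energy.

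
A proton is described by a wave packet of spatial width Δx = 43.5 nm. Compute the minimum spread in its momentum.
1.212 × 10^-27 kg·m/s

For a wave packet, the spatial width Δx and momentum spread Δp are related by the uncertainty principle:
ΔxΔp ≥ ℏ/2

The minimum momentum spread is:
Δp_min = ℏ/(2Δx)
Δp_min = (1.055e-34 J·s) / (2 × 4.350e-08 m)
Δp_min = 1.212e-27 kg·m/s

A wave packet cannot have both a well-defined position and well-defined momentum.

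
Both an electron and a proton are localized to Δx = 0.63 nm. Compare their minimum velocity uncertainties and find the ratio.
The electron has the larger minimum velocity uncertainty, by a ratio of 1836.2.

For both particles, Δp_min = ℏ/(2Δx) = 8.370e-26 kg·m/s (same for both).

The velocity uncertainty is Δv = Δp/m:
- electron: Δv = 8.370e-26 / 9.109e-31 = 9.188e+04 m/s = 91.879 km/s
- proton: Δv = 8.370e-26 / 1.673e-27 = 5.004e+01 m/s = 50.039 m/s

Ratio: 9.188e+04 / 5.004e+01 = 1836.2

The lighter particle has larger velocity uncertainty because Δv ∝ 1/m.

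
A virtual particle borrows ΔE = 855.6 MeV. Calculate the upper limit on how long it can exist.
3.846 × 10^-25 s

Using the energy-time uncertainty principle:
ΔEΔt ≥ ℏ/2

For a virtual particle borrowing energy ΔE, the maximum lifetime is:
Δt_max = ℏ/(2ΔE)

Converting energy:
ΔE = 855.6 MeV = 1.371e-10 J

Δt_max = (1.055e-34 J·s) / (2 × 1.371e-10 J)
Δt_max = 3.846e-25 s = 3.846 × 10^-25 s

Virtual particles with higher borrowed energy exist for shorter times.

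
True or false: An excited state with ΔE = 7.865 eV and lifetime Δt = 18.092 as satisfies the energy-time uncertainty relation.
No, it violates the uncertainty relation.

Calculate the product ΔEΔt:
ΔE = 7.865 eV = 1.260e-18 J
ΔEΔt = (1.260e-18 J) × (1.809e-17 s)
ΔEΔt = 2.280e-35 J·s

Compare to the minimum allowed value ℏ/2:
ℏ/2 = 5.273e-35 J·s

Since ΔEΔt = 2.280e-35 J·s < 5.273e-35 J·s = ℏ/2,
this violates the uncertainty relation.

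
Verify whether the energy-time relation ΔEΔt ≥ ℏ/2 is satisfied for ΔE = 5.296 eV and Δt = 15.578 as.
No, it violates the uncertainty relation.

Calculate the product ΔEΔt:
ΔE = 5.296 eV = 8.485e-19 J
ΔEΔt = (8.485e-19 J) × (1.558e-17 s)
ΔEΔt = 1.322e-35 J·s

Compare to the minimum allowed value ℏ/2:
ℏ/2 = 5.273e-35 J·s

Since ΔEΔt = 1.322e-35 J·s < 5.273e-35 J·s = ℏ/2,
this violates the uncertainty relation.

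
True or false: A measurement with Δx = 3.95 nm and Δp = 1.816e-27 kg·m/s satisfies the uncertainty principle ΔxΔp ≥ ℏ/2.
No, it violates the uncertainty principle (impossible measurement).

Calculate the product ΔxΔp:
ΔxΔp = (3.950e-09 m) × (1.816e-27 kg·m/s)
ΔxΔp = 7.173e-36 J·s

Compare to the minimum allowed value ℏ/2:
ℏ/2 = 5.273e-35 J·s

Since ΔxΔp = 7.173e-36 J·s < 5.273e-35 J·s = ℏ/2,
the measurement violates the uncertainty principle.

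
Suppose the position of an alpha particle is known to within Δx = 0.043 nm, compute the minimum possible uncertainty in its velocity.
184.546 m/s

Using the Heisenberg uncertainty principle and Δp = mΔv:
ΔxΔp ≥ ℏ/2
Δx(mΔv) ≥ ℏ/2

The minimum uncertainty in velocity is:
Δv_min = ℏ/(2mΔx)
Δv_min = (1.055e-34 J·s) / (2 × 6.645e-27 kg × 4.300e-11 m)
Δv_min = 1.845e+02 m/s = 184.546 m/s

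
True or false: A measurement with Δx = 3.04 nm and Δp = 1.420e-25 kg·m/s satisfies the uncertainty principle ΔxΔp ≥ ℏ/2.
Yes, it satisfies the uncertainty principle.

Calculate the product ΔxΔp:
ΔxΔp = (3.040e-09 m) × (1.420e-25 kg·m/s)
ΔxΔp = 4.317e-34 J·s

Compare to the minimum allowed value ℏ/2:
ℏ/2 = 5.273e-35 J·s

Since ΔxΔp = 4.317e-34 J·s ≥ 5.273e-35 J·s = ℏ/2,
the measurement satisfies the uncertainty principle.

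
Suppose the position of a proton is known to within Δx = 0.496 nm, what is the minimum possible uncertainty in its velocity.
63.557 m/s

Using the Heisenberg uncertainty principle and Δp = mΔv:
ΔxΔp ≥ ℏ/2
Δx(mΔv) ≥ ℏ/2

The minimum uncertainty in velocity is:
Δv_min = ℏ/(2mΔx)
Δv_min = (1.055e-34 J·s) / (2 × 1.673e-27 kg × 4.960e-10 m)
Δv_min = 6.356e+01 m/s = 63.557 m/s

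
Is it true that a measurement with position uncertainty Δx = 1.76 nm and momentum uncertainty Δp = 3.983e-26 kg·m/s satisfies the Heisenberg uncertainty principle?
Yes, it satisfies the uncertainty principle.

Calculate the product ΔxΔp:
ΔxΔp = (1.760e-09 m) × (3.983e-26 kg·m/s)
ΔxΔp = 7.010e-35 J·s

Compare to the minimum allowed value ℏ/2:
ℏ/2 = 5.273e-35 J·s

Since ΔxΔp = 7.010e-35 J·s ≥ 5.273e-35 J·s = ℏ/2,
the measurement satisfies the uncertainty principle.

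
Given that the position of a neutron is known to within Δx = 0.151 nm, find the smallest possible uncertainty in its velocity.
208.484 m/s

Using the Heisenberg uncertainty principle and Δp = mΔv:
ΔxΔp ≥ ℏ/2
Δx(mΔv) ≥ ℏ/2

The minimum uncertainty in velocity is:
Δv_min = ℏ/(2mΔx)
Δv_min = (1.055e-34 J·s) / (2 × 1.675e-27 kg × 1.510e-10 m)
Δv_min = 2.085e+02 m/s = 208.484 m/s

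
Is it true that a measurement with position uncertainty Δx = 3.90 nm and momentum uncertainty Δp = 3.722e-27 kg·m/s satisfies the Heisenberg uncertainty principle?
No, it violates the uncertainty principle (impossible measurement).

Calculate the product ΔxΔp:
ΔxΔp = (3.900e-09 m) × (3.722e-27 kg·m/s)
ΔxΔp = 1.452e-35 J·s

Compare to the minimum allowed value ℏ/2:
ℏ/2 = 5.273e-35 J·s

Since ΔxΔp = 1.452e-35 J·s < 5.273e-35 J·s = ℏ/2,
the measurement violates the uncertainty principle.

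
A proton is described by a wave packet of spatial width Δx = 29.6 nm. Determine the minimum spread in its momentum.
1.781 × 10^-27 kg·m/s

For a wave packet, the spatial width Δx and momentum spread Δp are related by the uncertainty principle:
ΔxΔp ≥ ℏ/2

The minimum momentum spread is:
Δp_min = ℏ/(2Δx)
Δp_min = (1.055e-34 J·s) / (2 × 2.960e-08 m)
Δp_min = 1.781e-27 kg·m/s

A wave packet cannot have both a well-defined position and well-defined momentum.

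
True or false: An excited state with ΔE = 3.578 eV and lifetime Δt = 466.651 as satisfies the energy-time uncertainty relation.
Yes, it satisfies the uncertainty relation.

Calculate the product ΔEΔt:
ΔE = 3.578 eV = 5.733e-19 J
ΔEΔt = (5.733e-19 J) × (4.667e-16 s)
ΔEΔt = 2.675e-34 J·s

Compare to the minimum allowed value ℏ/2:
ℏ/2 = 5.273e-35 J·s

Since ΔEΔt = 2.675e-34 J·s ≥ 5.273e-35 J·s = ℏ/2,
this satisfies the uncertainty relation.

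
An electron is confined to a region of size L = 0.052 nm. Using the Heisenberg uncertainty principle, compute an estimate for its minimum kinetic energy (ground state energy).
3.523 eV

Using the uncertainty principle to estimate ground state energy:

1. The position uncertainty is approximately the confinement size:
   Δx ≈ L = 5.200e-11 m

2. From ΔxΔp ≥ ℏ/2, the minimum momentum uncertainty is:
   Δp ≈ ℏ/(2L) = 1.014e-24 kg·m/s

3. The kinetic energy is approximately:
   KE ≈ (Δp)²/(2m) = (1.014e-24)²/(2 × 9.109e-31 kg)
   KE ≈ 5.644e-19 J = 3.523 eV

This is an order-of-magnitude estimate of the ground state energy.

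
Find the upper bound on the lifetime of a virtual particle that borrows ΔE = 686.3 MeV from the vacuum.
4.795 × 10^-25 s

Using the energy-time uncertainty principle:
ΔEΔt ≥ ℏ/2

For a virtual particle borrowing energy ΔE, the maximum lifetime is:
Δt_max = ℏ/(2ΔE)

Converting energy:
ΔE = 686.3 MeV = 1.100e-10 J

Δt_max = (1.055e-34 J·s) / (2 × 1.100e-10 J)
Δt_max = 4.795e-25 s = 4.795 × 10^-25 s

Virtual particles with higher borrowed energy exist for shorter times.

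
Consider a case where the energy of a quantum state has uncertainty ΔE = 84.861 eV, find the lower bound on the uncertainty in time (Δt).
3.878 as

Using the energy-time uncertainty principle:
ΔEΔt ≥ ℏ/2

The minimum uncertainty in time is:
Δt_min = ℏ/(2ΔE)
Δt_min = (1.055e-34 J·s) / (2 × 1.360e-17 J)
Δt_min = 3.878e-18 s = 3.878 as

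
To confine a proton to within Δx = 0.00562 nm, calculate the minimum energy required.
164.241 meV

Localizing a particle requires giving it sufficient momentum uncertainty:

1. From uncertainty principle: Δp ≥ ℏ/(2Δx)
   Δp_min = (1.055e-34 J·s) / (2 × 5.620e-12 m)
   Δp_min = 9.382e-24 kg·m/s

2. This momentum uncertainty corresponds to kinetic energy:
   KE ≈ (Δp)²/(2m) = (9.382e-24)²/(2 × 1.673e-27 kg)
   KE = 2.631e-20 J = 164.241 meV

Tighter localization requires more energy.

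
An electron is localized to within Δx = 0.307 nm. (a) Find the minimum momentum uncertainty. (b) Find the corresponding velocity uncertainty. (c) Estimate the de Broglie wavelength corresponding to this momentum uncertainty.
(a) Δp_min = 1.718 × 10^-25 kg·m/s
(b) Δv_min = 188.547 km/s
(c) λ_dB = 3.858 nm

Step-by-step:

(a) From the uncertainty principle:
Δp_min = ℏ/(2Δx) = (1.055e-34 J·s)/(2 × 3.070e-10 m) = 1.718e-25 kg·m/s

(b) The velocity uncertainty:
Δv = Δp/m = (1.718e-25 kg·m/s)/(9.109e-31 kg) = 1.885e+05 m/s = 188.547 km/s

(c) The de Broglie wavelength for this momentum:
λ = h/p = (6.626e-34 J·s)/(1.718e-25 kg·m/s) = 3.858e-09 m = 3.858 nm

Note: The de Broglie wavelength is comparable to the localization size, as expected from wave-particle duality.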